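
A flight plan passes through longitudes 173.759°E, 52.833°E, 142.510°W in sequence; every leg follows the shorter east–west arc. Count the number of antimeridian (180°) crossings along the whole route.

1

Leg 1: +173.759° → +52.833°, shortest Δλ = -120.926° (west) — does not cross 180°.
Leg 2: +52.833° → -142.510°, shortest Δλ = 164.657° (east) — crosses 180°.
Total crossings: 1.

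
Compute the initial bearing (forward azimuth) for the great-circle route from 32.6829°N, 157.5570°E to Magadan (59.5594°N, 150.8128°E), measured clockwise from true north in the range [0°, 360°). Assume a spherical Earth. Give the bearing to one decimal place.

Δλ = 150.8128 − 157.5570 = -6.7442°.
θ = atan2( sin Δλ · cos φ₂ , cos φ₁ · sin φ₂ − sin φ₁ · cos φ₂ · cos Δλ )
  = atan2(-0.05950, 0.45396) = -7.467° → normalised to [0°, 360°): 352.533°.

352.5°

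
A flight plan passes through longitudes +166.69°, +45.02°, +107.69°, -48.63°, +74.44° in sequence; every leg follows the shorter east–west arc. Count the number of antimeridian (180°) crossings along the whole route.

0

Leg 1: +166.69° → +45.02°, shortest Δλ = -121.67° (west) — does not cross 180°.
Leg 2: +45.02° → +107.69°, shortest Δλ = 62.67° (east) — does not cross 180°.
Leg 3: +107.69° → -48.63°, shortest Δλ = -156.32° (west) — does not cross 180°.
Leg 4: -48.63° → +74.44°, shortest Δλ = 123.07° (east) — does not cross 180°.
Total crossings: 0.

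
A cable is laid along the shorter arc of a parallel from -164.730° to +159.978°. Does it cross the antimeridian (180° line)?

Yes

Naïve |159.978 − -164.730| = 324.708° > 180°, so the shorter arc goes the other way round — across 180°.
Signed shortest Δλ = ((159.978 − -164.730 + 180) mod 360) − 180 = -35.292°.
Going west by 35.292° from -164.730° passes through 180° before reaching +159.978°.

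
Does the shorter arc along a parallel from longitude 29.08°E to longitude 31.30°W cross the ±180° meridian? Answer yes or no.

No

Signed shortest Δλ = ((-31.30 − 29.08 + 180) mod 360) − 180 = -60.38°.
Going west by 60.38° from +29.08° reaches -31.30° without touching 180°.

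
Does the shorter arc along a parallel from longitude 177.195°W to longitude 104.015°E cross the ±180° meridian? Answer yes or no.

Yes

Naïve |104.015 − -177.195| = 281.21° > 180°, so the shorter arc goes the other way round — across 180°.
Signed shortest Δλ = ((104.015 − -177.195 + 180) mod 360) − 180 = -78.79°.
Going west by 78.79° from -177.195° passes through 180° before reaching +104.015°.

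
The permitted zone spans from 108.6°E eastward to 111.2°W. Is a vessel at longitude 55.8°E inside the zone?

No

Band width going east from +108.6° to -111.2°: ((-111.2 − 108.6) mod 360) = 140.2°.
Offset of +55.8° east of the west edge: ((55.8 − 108.6) mod 360) = 307.2°.
307.2° > 140.2° ⇒ outside.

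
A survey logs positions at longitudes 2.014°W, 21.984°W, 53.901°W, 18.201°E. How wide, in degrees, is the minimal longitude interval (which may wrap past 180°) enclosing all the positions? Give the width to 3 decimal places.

72.102°

Sort the longitudes: -53.901°, -21.984°, -2.014°, +18.201°.
Eastward gaps between consecutive values (wrapping around): 31.917°, 19.970°, 20.215°, 287.898°.
Largest gap = 287.898° ⇒ minimal covering band is its complement: 360° − 287.898° = 72.102°.
Band runs from -53.901° eastward to +18.201°.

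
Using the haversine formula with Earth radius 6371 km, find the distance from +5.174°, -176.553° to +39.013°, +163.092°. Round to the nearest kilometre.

Δλ = 163.092 − -176.553 = 339.645°; wrapped into (−180°, 180°]: -20.355°.
Δφ = 39.013 − 5.174 = 33.839°.
a = sin²(Δφ/2) + cos φ₁ · cos φ₂ · sin²(Δλ/2) = 0.108858.
c = 2·atan2(√a, √(1−a)) = 0.67247 rad → d = 6371·c ≈ 4284.32 km.

4284 km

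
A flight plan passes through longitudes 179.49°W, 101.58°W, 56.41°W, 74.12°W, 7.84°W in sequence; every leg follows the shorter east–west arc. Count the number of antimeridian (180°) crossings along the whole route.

0

Leg 1: -179.49° → -101.58°, shortest Δλ = 77.91° (east) — does not cross 180°.
Leg 2: -101.58° → -56.41°, shortest Δλ = 45.17° (east) — does not cross 180°.
Leg 3: -56.41° → -74.12°, shortest Δλ = -17.71° (west) — does not cross 180°.
Leg 4: -74.12° → -7.84°, shortest Δλ = 66.28° (east) — does not cross 180°.
Total crossings: 0.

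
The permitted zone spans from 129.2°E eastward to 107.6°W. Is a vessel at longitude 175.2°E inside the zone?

Yes

Band width going east from +129.2° to -107.6°: ((-107.6 − 129.2) mod 360) = 123.2°.
Offset of +175.2° east of the west edge: ((175.2 − 129.2) mod 360) = 46.0°.
46.0° ≤ 123.2° ⇒ inside.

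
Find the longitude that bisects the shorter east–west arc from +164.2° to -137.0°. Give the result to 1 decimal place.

Signed shortest Δλ from +164.2° to -137.0° is +58.8°.
Midpoint longitude = +164.2° + (+58.8°)/2 = +164.2° + 29.4° = +193.6°.
Normalise into (−180°, 180°]: -166.4°.
(The naïve average (+164.2 + -137.0)/2 = 13.6° is on the wrong side of the globe.)

-166.4°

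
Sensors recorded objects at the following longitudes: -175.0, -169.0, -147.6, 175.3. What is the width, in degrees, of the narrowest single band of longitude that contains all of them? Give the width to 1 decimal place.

Sort the longitudes: -175.0°, -169.0°, -147.6°, +175.3°.
Eastward gaps between consecutive values (wrapping around): 6.0°, 21.4°, 322.9°, 9.7°.
Largest gap = 322.9° ⇒ minimal covering band is its complement: 360° − 322.9° = 37.1°.
Band runs from +175.3° eastward to -147.6°, crossing the antimeridian.

37.1°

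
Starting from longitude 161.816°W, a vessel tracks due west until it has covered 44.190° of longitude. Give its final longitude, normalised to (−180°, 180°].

Start at -161.816°; shift −44.190° → -206.006°.
-206.006° lies outside (−180°, 180°]; add 360° → +153.994°.

153.994°E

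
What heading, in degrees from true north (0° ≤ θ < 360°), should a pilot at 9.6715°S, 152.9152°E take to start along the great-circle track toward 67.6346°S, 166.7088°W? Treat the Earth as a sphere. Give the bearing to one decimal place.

164.1°

Δλ = -166.7088 − 152.9152 = -319.6240°; wrapped into (−180°, 180°]: 40.3760°.
θ = atan2( sin Δλ · cos φ₂ , cos φ₁ · sin φ₂ − sin φ₁ · cos φ₂ · cos Δλ )
  = atan2(0.24650, -0.86293) = 164.058° → normalised to [0°, 360°): 164.058°.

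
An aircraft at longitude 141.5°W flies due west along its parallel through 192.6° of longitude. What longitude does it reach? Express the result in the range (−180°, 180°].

Start at -141.5°; shift −192.6° → -334.1°.
-334.1° lies outside (−180°, 180°]; add 360° → +25.9°.

25.9°E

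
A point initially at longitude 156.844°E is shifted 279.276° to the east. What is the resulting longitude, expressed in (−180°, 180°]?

76.120°E

Start at +156.844°; shift +279.276° → +436.120°.
+436.120° lies outside (−180°, 180°]; subtract 360° → +76.120°.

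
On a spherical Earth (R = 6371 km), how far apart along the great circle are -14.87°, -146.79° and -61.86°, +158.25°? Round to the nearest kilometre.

Δλ = 158.25 − -146.79 = 305.04°; wrapped into (−180°, 180°]: -54.96°.
Δφ = -61.86 − -14.87 = -46.99°.
a = sin²(Δφ/2) + cos φ₁ · cos φ₂ · sin²(Δλ/2) = 0.255996.
c = 2·atan2(√a, √(1−a)) = 1.06099 rad → d = 6371·c ≈ 6759.56 km.

6760 km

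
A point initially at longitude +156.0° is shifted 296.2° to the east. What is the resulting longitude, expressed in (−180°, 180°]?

Start at +156.0°; shift +296.2° → +452.2°.
+452.2° lies outside (−180°, 180°]; subtract 360° → +92.2°.

+92.2°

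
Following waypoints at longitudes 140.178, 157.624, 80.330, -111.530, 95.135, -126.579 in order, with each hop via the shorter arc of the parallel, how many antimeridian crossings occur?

Leg 1: +140.178° → +157.624°, shortest Δλ = 17.446° (east) — does not cross 180°.
Leg 2: +157.624° → +80.330°, shortest Δλ = -77.294° (west) — does not cross 180°.
Leg 3: +80.330° → -111.530°, shortest Δλ = 168.14° (east) — crosses 180°.
Leg 4: -111.530° → +95.135°, shortest Δλ = -153.335° (west) — crosses 180°.
Leg 5: +95.135° → -126.579°, shortest Δλ = 138.286° (east) — crosses 180°.
Total crossings: 3.

3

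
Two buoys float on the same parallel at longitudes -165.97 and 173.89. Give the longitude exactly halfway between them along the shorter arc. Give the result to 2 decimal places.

-176.04°

Signed shortest Δλ from -165.97° to +173.89° is -20.14°.
Midpoint longitude = -165.97° + (-20.14°)/2 = -165.97° − 10.07° = -176.04°.
(The naïve average (-165.97 + +173.89)/2 = 3.96° is on the wrong side of the globe.)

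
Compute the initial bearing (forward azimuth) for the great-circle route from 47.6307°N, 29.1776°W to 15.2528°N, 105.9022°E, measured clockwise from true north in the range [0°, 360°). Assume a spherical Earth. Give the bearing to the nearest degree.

Δλ = 105.9022 − -29.1776 = 135.0798°.
θ = atan2( sin Δλ · cos φ₂ , cos φ₁ · sin φ₂ − sin φ₁ · cos φ₂ · cos Δλ )
  = atan2(0.68125, 0.68201) = 44.968° → normalised to [0°, 360°): 44.968°.

45°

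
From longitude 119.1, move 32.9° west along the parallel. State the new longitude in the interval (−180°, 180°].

+86.2°

Start at +119.1°; shift −32.9° → +86.2°.
+86.2° already lies in (−180°, 180°].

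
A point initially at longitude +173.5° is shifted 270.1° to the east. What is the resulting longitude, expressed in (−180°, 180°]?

Start at +173.5°; shift +270.1° → +443.6°.
+443.6° lies outside (−180°, 180°]; subtract 360° → +83.6°.

+83.6°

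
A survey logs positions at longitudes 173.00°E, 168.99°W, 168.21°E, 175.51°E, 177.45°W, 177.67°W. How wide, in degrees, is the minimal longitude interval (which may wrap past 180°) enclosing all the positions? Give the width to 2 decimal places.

Sort the longitudes: -177.67°, -177.45°, -168.99°, +168.21°, +173.00°, +175.51°.
Eastward gaps between consecutive values (wrapping around): 0.22°, 8.46°, 337.20°, 4.79°, 2.51°, 6.82°.
Largest gap = 337.20° ⇒ minimal covering band is its complement: 360° − 337.20° = 22.80°.
Band runs from +168.21° eastward to -168.99°, crossing the antimeridian.

22.80°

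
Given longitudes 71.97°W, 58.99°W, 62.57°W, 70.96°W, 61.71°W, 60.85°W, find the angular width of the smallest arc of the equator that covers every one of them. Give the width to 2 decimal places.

12.98°

Sort the longitudes: -71.97°, -70.96°, -62.57°, -61.71°, -60.85°, -58.99°.
Eastward gaps between consecutive values (wrapping around): 1.01°, 8.39°, 0.86°, 0.86°, 1.86°, 347.02°.
Largest gap = 347.02° ⇒ minimal covering band is its complement: 360° − 347.02° = 12.98°.
Band runs from -71.97° eastward to -58.99°.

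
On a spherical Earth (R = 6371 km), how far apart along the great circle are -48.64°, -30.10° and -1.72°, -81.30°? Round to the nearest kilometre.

7130 km

Δλ = -81.30 − -30.10 = -51.20°.
Δφ = -1.72 − -48.64 = 46.92°.
a = sin²(Δφ/2) + cos φ₁ · cos φ₂ · sin²(Δλ/2) = 0.281803.
c = 2·atan2(√a, √(1−a)) = 1.11921 rad → d = 6371·c ≈ 7130.48 km.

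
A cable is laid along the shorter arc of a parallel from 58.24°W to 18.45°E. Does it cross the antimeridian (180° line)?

No

Signed shortest Δλ = ((18.45 − -58.24 + 180) mod 360) − 180 = 76.69°.
Going east by 76.69° from -58.24° reaches +18.45° without touching 180°.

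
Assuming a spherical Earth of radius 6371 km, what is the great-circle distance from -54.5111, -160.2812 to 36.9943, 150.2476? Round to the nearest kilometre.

11217 km

Δλ = 150.2476 − -160.2812 = 310.5288°; wrapped into (−180°, 180°]: -49.4712°.
Δφ = 36.9943 − -54.5111 = 91.5054°.
a = sin²(Δφ/2) + cos φ₁ · cos φ₂ · sin²(Δλ/2) = 0.594319.
c = 2·atan2(√a, √(1−a)) = 1.76057 rad → d = 6371·c ≈ 11216.60 km.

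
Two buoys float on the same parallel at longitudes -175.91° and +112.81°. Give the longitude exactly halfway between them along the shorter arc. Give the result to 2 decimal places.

+148.45°

Signed shortest Δλ from -175.91° to +112.81° is -71.28°.
Midpoint longitude = -175.91° + (-71.28°)/2 = -175.91° − 35.64° = -211.55°.
Normalise into (−180°, 180°]: +148.45°.
(The naïve average (-175.91 + +112.81)/2 = -31.55° is on the wrong side of the globe.)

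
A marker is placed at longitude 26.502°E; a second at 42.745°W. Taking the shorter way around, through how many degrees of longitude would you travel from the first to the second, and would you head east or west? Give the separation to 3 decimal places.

Raw difference: -42.745 − 26.502 = -69.247°.
Normalise into (−180°, 180°]: -69.247° stays -69.247°.
Negative ⇒ the second point lies to the west; separation 69.247°.

69.247° west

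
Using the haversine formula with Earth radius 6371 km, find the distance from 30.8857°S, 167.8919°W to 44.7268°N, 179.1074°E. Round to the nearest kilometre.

8510 km

Δλ = 179.1074 − -167.8919 = 346.9993°; wrapped into (−180°, 180°]: -13.0007°.
Δφ = 44.7268 − -30.8857 = 75.6125°.
a = sin²(Δφ/2) + cos φ₁ · cos φ₂ · sin²(Δλ/2) = 0.383575.
c = 2·atan2(√a, √(1−a)) = 1.33579 rad → d = 6371·c ≈ 8510.31 km.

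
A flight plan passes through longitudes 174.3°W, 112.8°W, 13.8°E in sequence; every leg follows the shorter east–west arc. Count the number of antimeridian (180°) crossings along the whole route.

0

Leg 1: -174.3° → -112.8°, shortest Δλ = 61.5° (east) — does not cross 180°.
Leg 2: -112.8° → +13.8°, shortest Δλ = 126.6° (east) — does not cross 180°.
Total crossings: 0.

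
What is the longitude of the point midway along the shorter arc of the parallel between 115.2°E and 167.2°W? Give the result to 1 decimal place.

Signed shortest Δλ from +115.2° to -167.2° is +77.6°.
Midpoint longitude = +115.2° + (+77.6°)/2 = +115.2° + 38.8° = +154.0°.
(The naïve average (+115.2 + -167.2)/2 = -26.0° is on the wrong side of the globe.)

154.0°E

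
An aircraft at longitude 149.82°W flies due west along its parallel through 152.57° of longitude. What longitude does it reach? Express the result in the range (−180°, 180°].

Start at -149.82°; shift −152.57° → -302.39°.
-302.39° lies outside (−180°, 180°]; add 360° → +57.61°.

57.61°E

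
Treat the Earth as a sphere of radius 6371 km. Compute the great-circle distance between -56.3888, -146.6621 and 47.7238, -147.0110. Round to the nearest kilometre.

Δλ = -147.0110 − -146.6621 = -0.3489°.
Δφ = 47.7238 − -56.3888 = 104.1126°.
a = sin²(Δφ/2) + cos φ₁ · cos φ₂ · sin²(Δλ/2) = 0.621918.
c = 2·atan2(√a, √(1−a)) = 1.81711 rad → d = 6371·c ≈ 11576.84 km.

11577 km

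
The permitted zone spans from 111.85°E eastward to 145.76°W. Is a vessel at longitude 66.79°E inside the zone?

Band width going east from +111.85° to -145.76°: ((-145.76 − 111.85) mod 360) = 102.39°.
Offset of +66.79° east of the west edge: ((66.79 − 111.85) mod 360) = 314.94°.
314.94° > 102.39° ⇒ outside.

No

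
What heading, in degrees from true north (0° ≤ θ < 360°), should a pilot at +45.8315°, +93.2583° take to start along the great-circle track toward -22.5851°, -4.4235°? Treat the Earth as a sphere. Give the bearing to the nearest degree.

Δλ = -4.4235 − 93.2583 = -97.6818°.
θ = atan2( sin Δλ · cos φ₂ , cos φ₁ · sin φ₂ − sin φ₁ · cos φ₂ · cos Δλ )
  = atan2(-0.91502, -0.17907) = -101.073° → normalised to [0°, 360°): 258.927°.

259°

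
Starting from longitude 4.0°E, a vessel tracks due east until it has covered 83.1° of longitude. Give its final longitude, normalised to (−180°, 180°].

87.1°E

Start at +4.0°; shift +83.1° → +87.1°.
+87.1° already lies in (−180°, 180°].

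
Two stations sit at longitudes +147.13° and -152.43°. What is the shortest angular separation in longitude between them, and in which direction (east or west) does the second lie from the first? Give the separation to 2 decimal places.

Raw difference: -152.43 − 147.13 = -299.56°.
Normalise into (−180°, 180°]: -299.56° + 360° = 60.44°.
Positive ⇒ the second point lies to the east; separation 60.44°.

60.44° east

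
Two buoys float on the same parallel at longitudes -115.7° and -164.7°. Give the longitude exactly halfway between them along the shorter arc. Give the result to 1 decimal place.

-140.2°

Signed shortest Δλ from -115.7° to -164.7° is -49.0°.
Midpoint longitude = -115.7° + (-49.0°)/2 = -115.7° − 24.5° = -140.2°.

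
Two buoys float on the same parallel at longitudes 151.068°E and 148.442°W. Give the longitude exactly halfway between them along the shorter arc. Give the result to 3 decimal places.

Signed shortest Δλ from +151.068° to -148.442° is +60.490°.
Midpoint longitude = +151.068° + (+60.490°)/2 = +151.068° + 30.245° = +181.313°.
Normalise into (−180°, 180°]: -178.687°.
(The naïve average (+151.068 + -148.442)/2 = 1.313° is on the wrong side of the globe.)

178.687°W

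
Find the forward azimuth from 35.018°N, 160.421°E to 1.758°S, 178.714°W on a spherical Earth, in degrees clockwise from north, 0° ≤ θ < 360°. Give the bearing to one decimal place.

147.6°

Δλ = -178.714 − 160.421 = -339.135°; wrapped into (−180°, 180°]: 20.865°.
θ = atan2( sin Δλ · cos φ₂ , cos φ₁ · sin φ₂ − sin φ₁ · cos φ₂ · cos Δλ )
  = atan2(0.35600, -0.56108) = 147.605° → normalised to [0°, 360°): 147.605°.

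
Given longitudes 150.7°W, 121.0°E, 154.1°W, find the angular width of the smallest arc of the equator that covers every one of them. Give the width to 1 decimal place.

88.3°

Sort the longitudes: -154.1°, -150.7°, +121.0°.
Eastward gaps between consecutive values (wrapping around): 3.4°, 271.7°, 84.9°.
Largest gap = 271.7° ⇒ minimal covering band is its complement: 360° − 271.7° = 88.3°.
Band runs from +121.0° eastward to -150.7°, crossing the antimeridian.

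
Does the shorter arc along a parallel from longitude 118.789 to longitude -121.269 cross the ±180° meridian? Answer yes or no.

Yes

Naïve |-121.269 − 118.789| = 240.058° > 180°, so the shorter arc goes the other way round — across 180°.
Signed shortest Δλ = ((-121.269 − 118.789 + 180) mod 360) − 180 = 119.942°.
Going east by 119.942° from +118.789° passes through 180° before reaching -121.269°.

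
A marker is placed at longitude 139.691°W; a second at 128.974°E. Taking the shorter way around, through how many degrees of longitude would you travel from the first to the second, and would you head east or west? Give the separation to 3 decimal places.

Raw difference: 128.974 − -139.691 = 268.665°.
Normalise into (−180°, 180°]: 268.665° − 360° = -91.335°.
Negative ⇒ the second point lies to the west; separation 91.335°.

91.335° west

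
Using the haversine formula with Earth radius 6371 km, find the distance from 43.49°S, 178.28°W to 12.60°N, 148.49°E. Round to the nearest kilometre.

Δλ = 148.49 − -178.28 = 326.77°; wrapped into (−180°, 180°]: -33.23°.
Δφ = 12.60 − -43.49 = 56.09°.
a = sin²(Δφ/2) + cos φ₁ · cos φ₂ · sin²(Δλ/2) = 0.278944.
c = 2·atan2(√a, √(1−a)) = 1.11284 rad → d = 6371·c ≈ 7089.93 km.

7090 km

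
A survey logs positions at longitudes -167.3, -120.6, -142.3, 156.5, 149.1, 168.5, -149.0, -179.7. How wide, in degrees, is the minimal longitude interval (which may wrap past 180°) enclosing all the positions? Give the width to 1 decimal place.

Sort the longitudes: -179.7°, -167.3°, -149.0°, -142.3°, -120.6°, +149.1°, +156.5°, +168.5°.
Eastward gaps between consecutive values (wrapping around): 12.4°, 18.3°, 6.7°, 21.7°, 269.7°, 7.4°, 12.0°, 11.8°.
Largest gap = 269.7° ⇒ minimal covering band is its complement: 360° − 269.7° = 90.3°.
Band runs from +149.1° eastward to -120.6°, crossing the antimeridian.

90.3°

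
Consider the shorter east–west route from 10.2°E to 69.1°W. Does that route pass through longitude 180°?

Signed shortest Δλ = ((-69.1 − 10.2 + 180) mod 360) − 180 = -79.3°.
Going west by 79.3° from +10.2° reaches -69.1° without touching 180°.

No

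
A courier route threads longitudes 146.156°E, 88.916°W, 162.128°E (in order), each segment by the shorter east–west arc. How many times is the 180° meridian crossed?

2

Leg 1: +146.156° → -88.916°, shortest Δλ = 124.928° (east) — crosses 180°.
Leg 2: -88.916° → +162.128°, shortest Δλ = -108.956° (west) — crosses 180°.
Total crossings: 2.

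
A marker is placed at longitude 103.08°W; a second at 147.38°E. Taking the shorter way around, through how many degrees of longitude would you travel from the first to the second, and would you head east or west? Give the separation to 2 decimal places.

Raw difference: 147.38 − -103.08 = 250.46°.
Normalise into (−180°, 180°]: 250.46° − 360° = -109.54°.
Negative ⇒ the second point lies to the west; separation 109.54°.

109.54° west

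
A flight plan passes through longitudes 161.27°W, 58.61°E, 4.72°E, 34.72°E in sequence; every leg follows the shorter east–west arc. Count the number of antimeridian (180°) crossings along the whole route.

1

Leg 1: -161.27° → +58.61°, shortest Δλ = -140.12° (west) — crosses 180°.
Leg 2: +58.61° → +4.72°, shortest Δλ = -53.89° (west) — does not cross 180°.
Leg 3: +4.72° → +34.72°, shortest Δλ = 30.0° (east) — does not cross 180°.
Total crossings: 1.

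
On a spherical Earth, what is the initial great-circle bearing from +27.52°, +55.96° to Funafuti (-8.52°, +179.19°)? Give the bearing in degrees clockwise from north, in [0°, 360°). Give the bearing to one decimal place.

81.8°

Δλ = 179.19 − 55.96 = 123.23°.
θ = atan2( sin Δλ · cos φ₂ , cos φ₁ · sin φ₂ − sin φ₁ · cos φ₂ · cos Δλ )
  = atan2(0.82725, 0.11902) = 81.813° → normalised to [0°, 360°): 81.813°.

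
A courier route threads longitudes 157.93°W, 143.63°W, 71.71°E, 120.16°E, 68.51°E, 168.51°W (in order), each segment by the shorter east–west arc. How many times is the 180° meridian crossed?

2

Leg 1: -157.93° → -143.63°, shortest Δλ = 14.3° (east) — does not cross 180°.
Leg 2: -143.63° → +71.71°, shortest Δλ = -144.66° (west) — crosses 180°.
Leg 3: +71.71° → +120.16°, shortest Δλ = 48.45° (east) — does not cross 180°.
Leg 4: +120.16° → +68.51°, shortest Δλ = -51.65° (west) — does not cross 180°.
Leg 5: +68.51° → -168.51°, shortest Δλ = 122.98° (east) — crosses 180°.
Total crossings: 2.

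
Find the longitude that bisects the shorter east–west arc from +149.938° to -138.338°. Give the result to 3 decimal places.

-174.200°

Signed shortest Δλ from +149.938° to -138.338° is +71.724°.
Midpoint longitude = +149.938° + (+71.724°)/2 = +149.938° + 35.862° = +185.800°.
Normalise into (−180°, 180°]: -174.200°.
(The naïve average (+149.938 + -138.338)/2 = 5.8° is on the wrong side of the globe.)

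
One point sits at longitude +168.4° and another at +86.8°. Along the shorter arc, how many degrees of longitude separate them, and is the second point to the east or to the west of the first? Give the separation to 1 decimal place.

Raw difference: 86.8 − 168.4 = -81.6°.
Normalise into (−180°, 180°]: -81.6° stays -81.6°.
Negative ⇒ the second point lies to the west; separation 81.6°.

81.6° west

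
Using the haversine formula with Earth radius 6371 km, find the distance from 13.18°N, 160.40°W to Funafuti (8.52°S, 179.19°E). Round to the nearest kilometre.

Δλ = 179.19 − -160.40 = 339.59°; wrapped into (−180°, 180°]: -20.41°.
Δφ = -8.52 − 13.18 = -21.70°.
a = sin²(Δφ/2) + cos φ₁ · cos φ₂ · sin²(Δλ/2) = 0.065659.
c = 2·atan2(√a, √(1−a)) = 0.51826 rad → d = 6371·c ≈ 3301.84 km.

3302 km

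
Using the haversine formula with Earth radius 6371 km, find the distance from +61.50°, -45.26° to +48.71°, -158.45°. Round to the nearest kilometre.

6401 km

Δλ = -158.45 − -45.26 = -113.19°.
Δφ = 48.71 − 61.50 = -12.79°.
a = sin²(Δφ/2) + cos φ₁ · cos φ₂ · sin²(Δλ/2) = 0.231831.
c = 2·atan2(√a, √(1−a)) = 1.00470 rad → d = 6371·c ≈ 6400.97 km.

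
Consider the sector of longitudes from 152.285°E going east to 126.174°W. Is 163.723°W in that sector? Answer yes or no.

Band width going east from +152.285° to -126.174°: ((-126.174 − 152.285) mod 360) = 81.541°.
Offset of -163.723° east of the west edge: ((-163.723 − 152.285) mod 360) = 43.992°.
43.992° ≤ 81.541° ⇒ inside.

Yes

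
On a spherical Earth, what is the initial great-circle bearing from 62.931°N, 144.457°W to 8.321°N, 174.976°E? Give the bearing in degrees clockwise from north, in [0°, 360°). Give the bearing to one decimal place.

226.8°

Δλ = 174.976 − -144.457 = 319.433°; wrapped into (−180°, 180°]: -40.567°.
θ = atan2( sin Δλ · cos φ₂ , cos φ₁ · sin φ₂ − sin φ₁ · cos φ₂ · cos Δλ )
  = atan2(-0.64349, -0.60346) = -133.161° → normalised to [0°, 360°): 226.839°.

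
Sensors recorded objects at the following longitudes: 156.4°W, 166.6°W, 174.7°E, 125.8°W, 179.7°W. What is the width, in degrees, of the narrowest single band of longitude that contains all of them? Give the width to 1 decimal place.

59.5°

Sort the longitudes: -179.7°, -166.6°, -156.4°, -125.8°, +174.7°.
Eastward gaps between consecutive values (wrapping around): 13.1°, 10.2°, 30.6°, 300.5°, 5.6°.
Largest gap = 300.5° ⇒ minimal covering band is its complement: 360° − 300.5° = 59.5°.
Band runs from +174.7° eastward to -125.8°, crossing the antimeridian.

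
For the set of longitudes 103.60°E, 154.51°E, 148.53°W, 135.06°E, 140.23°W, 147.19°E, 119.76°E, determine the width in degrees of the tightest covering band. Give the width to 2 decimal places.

Sort the longitudes: -148.53°, -140.23°, +103.60°, +119.76°, +135.06°, +147.19°, +154.51°.
Eastward gaps between consecutive values (wrapping around): 8.30°, 243.83°, 16.16°, 15.30°, 12.13°, 7.32°, 56.96°.
Largest gap = 243.83° ⇒ minimal covering band is its complement: 360° − 243.83° = 116.17°.
Band runs from +103.60° eastward to -140.23°, crossing the antimeridian.

116.17°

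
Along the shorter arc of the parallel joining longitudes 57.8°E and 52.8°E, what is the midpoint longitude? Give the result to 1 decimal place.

Signed shortest Δλ from +57.8° to +52.8° is -5.0°.
Midpoint longitude = +57.8° + (-5.0°)/2 = +57.8° − 2.5° = +55.3°.

55.3°E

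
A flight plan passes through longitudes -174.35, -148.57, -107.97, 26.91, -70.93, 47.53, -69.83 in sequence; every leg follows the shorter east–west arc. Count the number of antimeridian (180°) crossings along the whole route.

Leg 1: -174.35° → -148.57°, shortest Δλ = 25.78° (east) — does not cross 180°.
Leg 2: -148.57° → -107.97°, shortest Δλ = 40.6° (east) — does not cross 180°.
Leg 3: -107.97° → +26.91°, shortest Δλ = 134.88° (east) — does not cross 180°.
Leg 4: +26.91° → -70.93°, shortest Δλ = -97.84° (west) — does not cross 180°.
Leg 5: -70.93° → +47.53°, shortest Δλ = 118.46° (east) — does not cross 180°.
Leg 6: +47.53° → -69.83°, shortest Δλ = -117.36° (west) — does not cross 180°.
Total crossings: 0.

0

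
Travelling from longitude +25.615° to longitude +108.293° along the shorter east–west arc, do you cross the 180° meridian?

No

Signed shortest Δλ = ((108.293 − 25.615 + 180) mod 360) − 180 = 82.678°.
Going east by 82.678° from +25.615° reaches +108.293° without touching 180°.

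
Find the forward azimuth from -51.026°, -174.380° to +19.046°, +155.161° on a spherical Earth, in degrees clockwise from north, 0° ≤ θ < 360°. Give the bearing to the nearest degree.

330°

Δλ = 155.161 − -174.380 = 329.541°; wrapped into (−180°, 180°]: -30.459°.
θ = atan2( sin Δλ · cos φ₂ , cos φ₁ · sin φ₂ − sin φ₁ · cos φ₂ · cos Δλ )
  = atan2(-0.47917, 0.83870) = -29.740° → normalised to [0°, 360°): 330.260°.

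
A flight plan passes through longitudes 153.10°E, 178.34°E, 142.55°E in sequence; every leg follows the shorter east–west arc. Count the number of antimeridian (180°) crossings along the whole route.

Leg 1: +153.10° → +178.34°, shortest Δλ = 25.24° (east) — does not cross 180°.
Leg 2: +178.34° → +142.55°, shortest Δλ = -35.79° (west) — does not cross 180°.
Total crossings: 0.

0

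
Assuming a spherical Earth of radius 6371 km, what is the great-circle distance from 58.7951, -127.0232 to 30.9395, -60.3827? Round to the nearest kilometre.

Δλ = -60.3827 − -127.0232 = 66.6405°.
Δφ = 30.9395 − 58.7951 = -27.8556°.
a = sin²(Δφ/2) + cos φ₁ · cos φ₂ · sin²(Δλ/2) = 0.192028.
c = 2·atan2(√a, √(1−a)) = 0.90721 rad → d = 6371·c ≈ 5779.85 km.

5780 km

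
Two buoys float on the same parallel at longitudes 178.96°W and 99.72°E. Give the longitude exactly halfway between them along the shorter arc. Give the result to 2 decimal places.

Signed shortest Δλ from -178.96° to +99.72° is -81.32°.
Midpoint longitude = -178.96° + (-81.32°)/2 = -178.96° − 40.66° = -219.62°.
Normalise into (−180°, 180°]: +140.38°.
(The naïve average (-178.96 + +99.72)/2 = -39.62° is on the wrong side of the globe.)

140.38°E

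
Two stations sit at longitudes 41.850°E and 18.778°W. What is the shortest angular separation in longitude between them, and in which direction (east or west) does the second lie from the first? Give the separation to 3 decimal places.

60.628° west

Raw difference: -18.778 − 41.850 = -60.628°.
Normalise into (−180°, 180°]: -60.628° stays -60.628°.
Negative ⇒ the second point lies to the west; separation 60.628°.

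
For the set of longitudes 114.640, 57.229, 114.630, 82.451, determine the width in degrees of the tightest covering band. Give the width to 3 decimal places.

Sort the longitudes: +57.229°, +82.451°, +114.630°, +114.640°.
Eastward gaps between consecutive values (wrapping around): 25.222°, 32.179°, 0.010°, 302.589°.
Largest gap = 302.589° ⇒ minimal covering band is its complement: 360° − 302.589° = 57.411°.
Band runs from +57.229° eastward to +114.640°.

57.411°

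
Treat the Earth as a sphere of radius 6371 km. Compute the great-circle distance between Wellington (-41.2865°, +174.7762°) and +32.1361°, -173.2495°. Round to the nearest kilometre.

Δλ = -173.2495 − 174.7762 = -348.0257°; wrapped into (−180°, 180°]: 11.9743°.
Δφ = 32.1361 − -41.2865 = 73.4226°.
a = sin²(Δφ/2) + cos φ₁ · cos φ₂ · sin²(Δλ/2) = 0.364267.
c = 2·atan2(√a, √(1−a)) = 1.29588 rad → d = 6371·c ≈ 8256.06 km.

8256 km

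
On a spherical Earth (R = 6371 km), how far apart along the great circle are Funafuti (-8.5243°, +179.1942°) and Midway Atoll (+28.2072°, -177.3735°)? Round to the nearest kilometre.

4101 km

Δλ = -177.3735 − 179.1942 = -356.5677°; wrapped into (−180°, 180°]: 3.4323°.
Δφ = 28.2072 − -8.5243 = 36.7315°.
a = sin²(Δφ/2) + cos φ₁ · cos φ₂ · sin²(Δλ/2) = 0.100058.
c = 2·atan2(√a, √(1−a)) = 0.64369 rad → d = 6371·c ≈ 4100.98 km.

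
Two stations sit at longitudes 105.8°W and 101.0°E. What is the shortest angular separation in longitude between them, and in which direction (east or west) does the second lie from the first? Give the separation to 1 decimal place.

Raw difference: 101.0 − -105.8 = 206.8°.
Normalise into (−180°, 180°]: 206.8° − 360° = -153.2°.
Negative ⇒ the second point lies to the west; separation 153.2°.

153.2° west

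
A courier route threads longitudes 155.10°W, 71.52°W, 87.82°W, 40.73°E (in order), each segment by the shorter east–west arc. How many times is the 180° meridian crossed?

0

Leg 1: -155.10° → -71.52°, shortest Δλ = 83.58° (east) — does not cross 180°.
Leg 2: -71.52° → -87.82°, shortest Δλ = -16.3° (west) — does not cross 180°.
Leg 3: -87.82° → +40.73°, shortest Δλ = 128.55° (east) — does not cross 180°.
Total crossings: 0.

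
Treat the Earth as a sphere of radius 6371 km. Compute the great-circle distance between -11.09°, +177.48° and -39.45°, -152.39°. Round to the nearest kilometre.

4332 km

Δλ = -152.39 − 177.48 = -329.87°; wrapped into (−180°, 180°]: 30.13°.
Δφ = -39.45 − -11.09 = -28.36°.
a = sin²(Δφ/2) + cos φ₁ · cos φ₂ · sin²(Δλ/2) = 0.111201.
c = 2·atan2(√a, √(1−a)) = 0.67996 rad → d = 6371·c ≈ 4332.02 km.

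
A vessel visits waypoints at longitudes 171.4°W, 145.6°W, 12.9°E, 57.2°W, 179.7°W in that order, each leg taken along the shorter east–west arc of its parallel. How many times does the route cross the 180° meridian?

Leg 1: -171.4° → -145.6°, shortest Δλ = 25.8° (east) — does not cross 180°.
Leg 2: -145.6° → +12.9°, shortest Δλ = 158.5° (east) — does not cross 180°.
Leg 3: +12.9° → -57.2°, shortest Δλ = -70.1° (west) — does not cross 180°.
Leg 4: -57.2° → -179.7°, shortest Δλ = -122.5° (west) — does not cross 180°.
Total crossings: 0.

0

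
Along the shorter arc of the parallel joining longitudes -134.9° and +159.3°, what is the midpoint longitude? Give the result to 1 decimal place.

-167.8°

Signed shortest Δλ from -134.9° to +159.3° is -65.8°.
Midpoint longitude = -134.9° + (-65.8°)/2 = -134.9° − 32.9° = -167.8°.
(The naïve average (-134.9 + +159.3)/2 = 12.2° is on the wrong side of the globe.)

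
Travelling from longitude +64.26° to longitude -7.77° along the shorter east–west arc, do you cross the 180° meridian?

No

Signed shortest Δλ = ((-7.77 − 64.26 + 180) mod 360) − 180 = -72.03°.
Going west by 72.03° from +64.26° reaches -7.77° without touching 180°.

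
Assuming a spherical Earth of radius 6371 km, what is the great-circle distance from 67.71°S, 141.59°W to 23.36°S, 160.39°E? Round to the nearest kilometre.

6287 km

Δλ = 160.39 − -141.59 = 301.98°; wrapped into (−180°, 180°]: -58.02°.
Δφ = -23.36 − -67.71 = 44.35°.
a = sin²(Δφ/2) + cos φ₁ · cos φ₂ · sin²(Δλ/2) = 0.224352.
c = 2·atan2(√a, √(1−a)) = 0.98688 rad → d = 6371·c ≈ 6287.41 km.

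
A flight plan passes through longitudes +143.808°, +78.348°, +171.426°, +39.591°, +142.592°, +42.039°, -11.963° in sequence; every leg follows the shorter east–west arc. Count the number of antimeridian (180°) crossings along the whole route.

Leg 1: +143.808° → +78.348°, shortest Δλ = -65.46° (west) — does not cross 180°.
Leg 2: +78.348° → +171.426°, shortest Δλ = 93.078° (east) — does not cross 180°.
Leg 3: +171.426° → +39.591°, shortest Δλ = -131.835° (west) — does not cross 180°.
Leg 4: +39.591° → +142.592°, shortest Δλ = 103.001° (east) — does not cross 180°.
Leg 5: +142.592° → +42.039°, shortest Δλ = -100.553° (west) — does not cross 180°.
Leg 6: +42.039° → -11.963°, shortest Δλ = -54.002° (west) — does not cross 180°.
Total crossings: 0.

0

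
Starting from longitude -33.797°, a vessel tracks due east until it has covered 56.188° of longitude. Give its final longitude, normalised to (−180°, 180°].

Start at -33.797°; shift +56.188° → +22.391°.
+22.391° already lies in (−180°, 180°].

+22.391°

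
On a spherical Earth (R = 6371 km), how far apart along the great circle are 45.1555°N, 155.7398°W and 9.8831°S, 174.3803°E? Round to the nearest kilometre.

6813 km

Δλ = 174.3803 − -155.7398 = 330.1201°; wrapped into (−180°, 180°]: -29.8799°.
Δφ = -9.8831 − 45.1555 = -55.0386°.
a = sin²(Δφ/2) + cos φ₁ · cos φ₂ · sin²(Δλ/2) = 0.259662.
c = 2·atan2(√a, √(1−a)) = 1.06937 rad → d = 6371·c ≈ 6812.96 km.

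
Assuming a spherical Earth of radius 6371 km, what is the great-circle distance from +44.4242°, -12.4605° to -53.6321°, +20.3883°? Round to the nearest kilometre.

11342 km

Δλ = 20.3883 − -12.4605 = 32.8488°.
Δφ = -53.6321 − 44.4242 = -98.0563°.
a = sin²(Δφ/2) + cos φ₁ · cos φ₂ · sin²(Δλ/2) = 0.603930.
c = 2·atan2(√a, √(1−a)) = 1.78018 rad → d = 6371·c ≈ 11341.54 km.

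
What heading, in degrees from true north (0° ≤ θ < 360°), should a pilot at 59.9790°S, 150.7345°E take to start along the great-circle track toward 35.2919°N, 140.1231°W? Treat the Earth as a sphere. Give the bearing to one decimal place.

54.7°

Δλ = -140.1231 − 150.7345 = -290.8576°; wrapped into (−180°, 180°]: 69.1424°.
θ = atan2( sin Δλ · cos φ₂ , cos φ₁ · sin φ₂ − sin φ₁ · cos φ₂ · cos Δλ )
  = atan2(0.76273, 0.54068) = 54.668° → normalised to [0°, 360°): 54.668°.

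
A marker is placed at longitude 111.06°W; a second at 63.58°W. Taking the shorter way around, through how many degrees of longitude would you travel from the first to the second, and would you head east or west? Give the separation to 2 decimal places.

47.48° east

Raw difference: -63.58 − -111.06 = 47.48°.
Normalise into (−180°, 180°]: 47.48° stays 47.48°.
Positive ⇒ the second point lies to the east; separation 47.48°.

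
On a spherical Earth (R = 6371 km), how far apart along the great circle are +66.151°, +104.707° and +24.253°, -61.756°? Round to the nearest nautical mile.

Δλ = -61.756 − 104.707 = -166.463°.
Δφ = 24.253 − 66.151 = -41.898°.
a = sin²(Δφ/2) + cos φ₁ · cos φ₂ · sin²(Δλ/2) = 0.491354.
c = 2·atan2(√a, √(1−a)) = 1.55350 rad → d = 6371·c ≈ 9897.37 km ≈ 5344.15 nmi.

5344 nmi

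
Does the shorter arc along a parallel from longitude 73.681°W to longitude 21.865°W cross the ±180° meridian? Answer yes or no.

Signed shortest Δλ = ((-21.865 − -73.681 + 180) mod 360) − 180 = 51.816°.
Going east by 51.816° from -73.681° reaches -21.865° without touching 180°.

No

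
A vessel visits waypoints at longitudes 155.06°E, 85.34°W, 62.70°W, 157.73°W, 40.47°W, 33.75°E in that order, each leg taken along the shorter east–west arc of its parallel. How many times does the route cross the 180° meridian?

1

Leg 1: +155.06° → -85.34°, shortest Δλ = 119.6° (east) — crosses 180°.
Leg 2: -85.34° → -62.70°, shortest Δλ = 22.64° (east) — does not cross 180°.
Leg 3: -62.70° → -157.73°, shortest Δλ = -95.03° (west) — does not cross 180°.
Leg 4: -157.73° → -40.47°, shortest Δλ = 117.26° (east) — does not cross 180°.
Leg 5: -40.47° → +33.75°, shortest Δλ = 74.22° (east) — does not cross 180°.
Total crossings: 1.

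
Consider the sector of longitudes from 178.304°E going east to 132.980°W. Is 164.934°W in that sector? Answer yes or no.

Band width going east from +178.304° to -132.980°: ((-132.980 − 178.304) mod 360) = 48.716°.
Offset of -164.934° east of the west edge: ((-164.934 − 178.304) mod 360) = 16.762°.
16.762° ≤ 48.716° ⇒ inside.

Yes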